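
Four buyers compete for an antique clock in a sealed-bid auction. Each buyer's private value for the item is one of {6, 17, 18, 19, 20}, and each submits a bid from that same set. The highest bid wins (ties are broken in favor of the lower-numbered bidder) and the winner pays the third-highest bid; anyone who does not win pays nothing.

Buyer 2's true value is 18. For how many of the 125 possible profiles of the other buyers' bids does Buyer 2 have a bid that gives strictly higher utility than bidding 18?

Others bid (6, 6, 19): truth gives 0; bid 19 gives 12 > 0. Violating.
Others bid (6, 6, 20): truth gives 0; bid 20 gives 12 > 0. Violating.
Others bid (6, 17, 19): truth gives 0; bid 19 gives 1 > 0. Violating.
Others bid (6, 17, 20): truth gives 0; bid 20 gives 1 > 0. Violating.
Others bid (6, 6, 6): truth gives 12; no alternative beats it.
Others bid (6, 6, 17): truth gives 12; no alternative beats it.
(Checking all 125 profiles: 24 have a profitable deviation, 101 do not.)

24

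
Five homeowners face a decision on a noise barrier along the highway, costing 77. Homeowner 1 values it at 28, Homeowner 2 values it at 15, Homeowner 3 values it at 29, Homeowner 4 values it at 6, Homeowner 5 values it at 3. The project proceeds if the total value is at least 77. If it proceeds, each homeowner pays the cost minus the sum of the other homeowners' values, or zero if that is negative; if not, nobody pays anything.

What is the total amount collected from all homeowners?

62

Total value 81 ≥ cost 77, so it is built.
Homeowner 1: others sum to 53; max(0, 77 - 53) = 24.
Homeowner 2: others sum to 66; max(0, 77 - 66) = 11.
Homeowner 3: others sum to 52; max(0, 77 - 52) = 25.
Homeowner 4: others sum to 75; max(0, 77 - 75) = 2.
Homeowner 5: others sum to 78; max(0, 77 - 78) = 0.
Total collected = 24 + 11 + 25 + 2 + 0 = 62.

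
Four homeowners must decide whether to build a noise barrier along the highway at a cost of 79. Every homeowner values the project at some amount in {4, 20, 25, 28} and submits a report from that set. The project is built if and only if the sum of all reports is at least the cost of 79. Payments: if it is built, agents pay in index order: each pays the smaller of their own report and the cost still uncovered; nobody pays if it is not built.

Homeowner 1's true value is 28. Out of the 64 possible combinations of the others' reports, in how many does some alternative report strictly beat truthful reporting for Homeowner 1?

39

Others report (4, 25, 25): truth gives 0; report 25 gives 3 > 0. Violating.
Others report (4, 25, 28): truth gives 0; report 25 gives 3 > 0. Violating.
Others report (4, 28, 25): truth gives 0; report 25 gives 3 > 0. Violating.
Others report (4, 28, 28): truth gives 0; report 20 gives 8 > 0. Violating.
Others report (4, 4, 4): truth gives 0; no alternative beats it.
Others report (4, 4, 20): truth gives 0; no alternative beats it.
(Checking all 64 profiles: 39 have a profitable deviation, 25 do not.)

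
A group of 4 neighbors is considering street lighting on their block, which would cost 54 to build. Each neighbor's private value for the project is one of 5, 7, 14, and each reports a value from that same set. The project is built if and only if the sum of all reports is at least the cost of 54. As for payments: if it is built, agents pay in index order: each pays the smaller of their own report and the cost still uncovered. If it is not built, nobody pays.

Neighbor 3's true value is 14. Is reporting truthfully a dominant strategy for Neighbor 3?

Check each profile of the others' reports and compare truth against every alternative report.
Others report (5, 5, 5): truth gives 0, best alternative gives 0.
Others report (5, 5, 7): truth gives 0, best alternative gives 0.
Others report (5, 5, 14): truth gives 0, best alternative gives 0.
Others report (5, 7, 5): truth gives 0, best alternative gives 0.
Others report (5, 7, 7): truth gives 0, best alternative gives 0.
Others report (5, 7, 14): truth gives 0, best alternative gives 0.
(Remaining 21 profiles checked similarly; truth is weakly best in each.)
In every case the truthful report is at least as good as any alternative, so it is a dominant strategy.

Yes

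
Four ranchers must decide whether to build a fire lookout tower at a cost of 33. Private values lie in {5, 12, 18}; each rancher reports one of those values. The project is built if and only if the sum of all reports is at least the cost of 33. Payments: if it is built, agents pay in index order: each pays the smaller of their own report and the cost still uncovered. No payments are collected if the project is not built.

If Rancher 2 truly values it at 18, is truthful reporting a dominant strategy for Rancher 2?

No

Consider the case where Rancher 1 reports 5, Rancher 3 reports 5 and Rancher 4 reports 12.
Truthful report 18: project built, pays 18, utility 18 - 18 = 0.
Report 12 instead: project built, pays 12, utility 18 - 12 = 6.
Since 6 > 0, reporting 12 is strictly better here, so truthful reporting is not dominant.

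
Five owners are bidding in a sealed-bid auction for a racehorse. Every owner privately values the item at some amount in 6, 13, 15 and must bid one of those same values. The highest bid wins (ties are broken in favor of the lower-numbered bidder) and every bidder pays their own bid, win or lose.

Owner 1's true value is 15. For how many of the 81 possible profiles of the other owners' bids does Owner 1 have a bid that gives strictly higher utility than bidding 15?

Others bid (6, 6, 6, 6): truth gives 0; bid 6 gives 9 > 0. Violating.
Others bid (6, 6, 6, 13): truth gives 0; bid 13 gives 2 > 0. Violating.
Others bid (6, 6, 13, 6): truth gives 0; bid 13 gives 2 > 0. Violating.
Others bid (6, 6, 13, 13): truth gives 0; bid 13 gives 2 > 0. Violating.
Others bid (6, 6, 6, 15): truth gives 0; no alternative beats it.
Others bid (6, 6, 13, 15): truth gives 0; no alternative beats it.
(Checking all 81 profiles: 16 have a profitable deviation, 65 do not.)

16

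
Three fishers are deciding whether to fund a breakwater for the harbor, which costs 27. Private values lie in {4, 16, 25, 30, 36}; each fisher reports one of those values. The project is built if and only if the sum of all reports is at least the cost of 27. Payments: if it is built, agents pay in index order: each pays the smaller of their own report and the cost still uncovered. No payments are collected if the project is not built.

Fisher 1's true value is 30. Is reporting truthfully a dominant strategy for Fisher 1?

No

Consider the case where Fisher 2 reports 4 and Fisher 3 reports 4.
Truthful report 30: project built, pays 27, utility 30 - 27 = 3.
Report 25 instead: project built, pays 25, utility 30 - 25 = 5.
Since 5 > 3, reporting 25 is strictly better here, so truthful reporting is not dominant.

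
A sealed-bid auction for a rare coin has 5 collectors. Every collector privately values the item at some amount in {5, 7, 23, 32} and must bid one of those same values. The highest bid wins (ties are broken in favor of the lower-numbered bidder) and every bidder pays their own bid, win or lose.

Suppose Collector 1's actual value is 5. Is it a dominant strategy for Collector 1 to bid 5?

No

Consider the case where Collector 2 bids 5, Collector 3 bids 5, Collector 4 bids 5 and Collector 5 bids 7.
Truthful bid 5: loses but pays 5, utility -5.
Bid 7 instead: wins, pays 7, utility 5 - 7 = -2.
Since -2 > -5, bidding 7 is strictly better here, so truthful bidding is not dominant.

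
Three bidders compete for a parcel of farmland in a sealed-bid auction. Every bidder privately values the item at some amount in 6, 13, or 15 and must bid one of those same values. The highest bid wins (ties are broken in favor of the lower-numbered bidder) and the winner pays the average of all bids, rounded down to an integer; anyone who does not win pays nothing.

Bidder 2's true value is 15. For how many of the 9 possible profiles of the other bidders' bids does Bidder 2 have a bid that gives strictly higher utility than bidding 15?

2

Others bid (6, 6): truth gives 6; bid 13 gives 7 > 6. Violating.
Others bid (6, 13): truth gives 4; bid 13 gives 5 > 4. Violating.
Others bid (6, 15): truth gives 3; no alternative beats it.
Others bid (13, 6): truth gives 4; no alternative beats it.
(Checking all 9 profiles: 2 have a profitable deviation, 7 do not.)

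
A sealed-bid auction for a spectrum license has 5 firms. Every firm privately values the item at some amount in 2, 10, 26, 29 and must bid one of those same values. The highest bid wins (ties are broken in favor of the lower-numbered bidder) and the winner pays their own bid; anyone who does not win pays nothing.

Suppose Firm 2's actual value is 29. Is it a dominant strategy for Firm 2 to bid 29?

Consider the case where Firm 1 bids 2, Firm 3 bids 2, Firm 4 bids 2 and Firm 5 bids 2.
Truthful bid 29: wins, pays 29, utility 29 - 29 = 0.
Bid 10 instead: wins, pays 10, utility 29 - 10 = 19.
Since 19 > 0, bidding 10 is strictly better here, so truthful bidding is not dominant.

No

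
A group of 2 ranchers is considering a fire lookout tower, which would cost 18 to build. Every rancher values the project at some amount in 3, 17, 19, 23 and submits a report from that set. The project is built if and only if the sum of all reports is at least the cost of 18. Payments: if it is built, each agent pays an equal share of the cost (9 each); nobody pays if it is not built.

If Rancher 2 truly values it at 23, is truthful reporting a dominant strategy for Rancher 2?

Yes

Check each profile of the others' reports and compare truth against every alternative report.
Others report (3): truth gives 14, best alternative gives 14.
Others report (17): truth gives 14, best alternative gives 14.
Others report (19): truth gives 14, best alternative gives 14.
Others report (23): truth gives 14, best alternative gives 14.
In every case the truthful report is at least as good as any alternative, so it is a dominant strategy.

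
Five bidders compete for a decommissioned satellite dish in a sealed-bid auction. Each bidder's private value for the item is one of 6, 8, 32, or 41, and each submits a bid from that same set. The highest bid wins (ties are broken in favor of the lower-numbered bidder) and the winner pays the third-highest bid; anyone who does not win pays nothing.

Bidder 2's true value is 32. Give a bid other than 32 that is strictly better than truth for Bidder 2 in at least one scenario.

Suppose Bidder 1 bids 6, Bidder 3 bids 6, Bidder 4 bids 6 and Bidder 5 bids 41.
Bid 32: loses, pays 0, utility 0.
Bid 41: wins, pays 6, utility 32 - 6 = 26.
So bidding 41 beats truth here (26 > 0).

41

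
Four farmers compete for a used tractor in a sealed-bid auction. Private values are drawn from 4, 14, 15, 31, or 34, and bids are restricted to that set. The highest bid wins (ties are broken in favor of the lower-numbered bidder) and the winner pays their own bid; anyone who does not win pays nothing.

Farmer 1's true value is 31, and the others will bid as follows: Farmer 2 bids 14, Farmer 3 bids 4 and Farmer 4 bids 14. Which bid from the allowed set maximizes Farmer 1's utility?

14

Bid 4: loses, pays 0, utility 0.
Bid 14: wins, pays 14, utility 31 - 14 = 17.
Bid 15: wins, pays 15, utility 31 - 15 = 16.
Bid 31: wins, pays 31, utility 31 - 31 = 0.
Bid 34: wins, pays 34, utility 31 - 34 = -3.
The best choice is 14 with utility 17.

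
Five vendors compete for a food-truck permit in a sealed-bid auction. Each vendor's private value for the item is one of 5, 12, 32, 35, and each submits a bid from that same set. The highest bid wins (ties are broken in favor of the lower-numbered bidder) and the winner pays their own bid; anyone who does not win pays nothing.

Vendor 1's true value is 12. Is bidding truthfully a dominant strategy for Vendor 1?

Consider the case where Vendor 2 bids 5, Vendor 3 bids 5, Vendor 4 bids 5 and Vendor 5 bids 5.
Truthful bid 12: wins, pays 12, utility 12 - 12 = 0.
Bid 5 instead: wins, pays 5, utility 12 - 5 = 7.
Since 7 > 0, bidding 5 is strictly better here, so truthful bidding is not dominant.

No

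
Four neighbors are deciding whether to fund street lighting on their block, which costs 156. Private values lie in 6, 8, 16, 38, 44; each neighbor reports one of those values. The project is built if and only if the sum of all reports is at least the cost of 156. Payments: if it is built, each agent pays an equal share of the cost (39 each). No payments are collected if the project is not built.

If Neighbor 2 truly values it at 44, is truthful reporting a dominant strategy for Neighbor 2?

Yes

Check each profile of the others' reports and compare truth against every alternative report.
Others report (38, 38, 38): truth gives 5, best alternative gives 0.
Others report (38, 38, 44): truth gives 5, best alternative gives 5.
Others report (38, 44, 38): truth gives 5, best alternative gives 5.
Others report (38, 44, 44): truth gives 5, best alternative gives 5.
Others report (44, 38, 38): truth gives 5, best alternative gives 5.
Others report (44, 38, 44): truth gives 5, best alternative gives 5.
(Remaining 119 profiles checked similarly; truth is weakly best in each.)
In every case the truthful report is at least as good as any alternative, so it is a dominant strategy.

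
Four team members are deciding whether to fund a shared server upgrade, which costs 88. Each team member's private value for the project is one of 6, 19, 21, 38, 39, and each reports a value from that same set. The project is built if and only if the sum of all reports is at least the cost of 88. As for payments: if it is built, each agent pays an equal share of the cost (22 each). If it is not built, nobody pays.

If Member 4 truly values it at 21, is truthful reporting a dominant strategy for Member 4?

Consider the case where Member 1 reports 19, Member 2 reports 19 and Member 3 reports 38.
Truthful report 21: project built, pays 22, utility 21 - 22 = -1.
Report 6 instead: project not built, utility 0.
Since 0 > -1, reporting 6 is strictly better here, so truthful reporting is not dominant.

No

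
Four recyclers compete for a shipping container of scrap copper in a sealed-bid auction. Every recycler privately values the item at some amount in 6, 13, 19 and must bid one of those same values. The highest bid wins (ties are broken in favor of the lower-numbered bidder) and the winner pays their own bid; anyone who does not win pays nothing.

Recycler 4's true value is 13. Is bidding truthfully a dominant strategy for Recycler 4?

Check each profile of the others' bids and compare truth against every alternative bid.
Others bid (6, 6, 6): truth gives 0, best alternative gives 0.
Others bid (6, 6, 13): truth gives 0, best alternative gives 0.
Others bid (6, 6, 19): truth gives 0, best alternative gives 0.
Others bid (6, 13, 6): truth gives 0, best alternative gives 0.
Others bid (6, 13, 13): truth gives 0, best alternative gives 0.
Others bid (6, 13, 19): truth gives 0, best alternative gives 0.
(Remaining 21 profiles checked similarly; truth is weakly best in each.)
In every case the truthful bid is at least as good as any alternative, so it is a dominant strategy.

Yes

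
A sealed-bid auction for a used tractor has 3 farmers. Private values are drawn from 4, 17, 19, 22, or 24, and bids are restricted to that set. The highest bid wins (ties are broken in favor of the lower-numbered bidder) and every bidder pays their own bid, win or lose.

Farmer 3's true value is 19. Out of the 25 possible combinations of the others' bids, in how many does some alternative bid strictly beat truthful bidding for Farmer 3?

Others bid (4, 4): truth gives 0; bid 17 gives 2 > 0. Violating.
Others bid (4, 19): truth gives -19; bid 22 gives -3 > -19. Violating.
Others bid (4, 22): truth gives -19; bid 4 gives -4 > -19. Violating.
Others bid (4, 24): truth gives -19; bid 4 gives -4 > -19. Violating.
Others bid (4, 17): truth gives 0; no alternative beats it.
Others bid (17, 4): truth gives 0; no alternative beats it.
(Checking all 25 profiles: 22 have a profitable deviation, 3 do not.)

22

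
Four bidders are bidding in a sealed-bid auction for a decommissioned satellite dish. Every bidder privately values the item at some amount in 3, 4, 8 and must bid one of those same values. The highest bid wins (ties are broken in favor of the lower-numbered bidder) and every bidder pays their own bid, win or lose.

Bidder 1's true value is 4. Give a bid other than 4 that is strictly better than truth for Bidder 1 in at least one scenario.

3

Suppose Bidder 2 bids 3, Bidder 3 bids 3 and Bidder 4 bids 3.
Bid 4: wins, pays 4, utility 4 - 4 = 0.
Bid 3: wins, pays 3, utility 4 - 3 = 1.
So bidding 3 beats truth here (1 > 0).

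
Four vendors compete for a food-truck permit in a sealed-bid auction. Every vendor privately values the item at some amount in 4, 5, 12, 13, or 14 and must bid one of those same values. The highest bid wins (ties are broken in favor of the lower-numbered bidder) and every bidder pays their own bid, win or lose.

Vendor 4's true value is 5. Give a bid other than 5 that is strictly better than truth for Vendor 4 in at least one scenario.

Suppose Vendor 1 bids 4, Vendor 2 bids 4 and Vendor 3 bids 5.
Bid 5: loses but pays 5, utility -5.
Bid 4: loses but pays 4, utility -4.
So bidding 4 beats truth here (-4 > -5).

4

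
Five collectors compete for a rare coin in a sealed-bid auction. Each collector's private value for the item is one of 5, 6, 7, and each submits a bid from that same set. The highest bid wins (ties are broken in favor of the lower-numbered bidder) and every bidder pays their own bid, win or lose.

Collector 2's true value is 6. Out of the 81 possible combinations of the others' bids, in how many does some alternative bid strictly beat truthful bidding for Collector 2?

Others bid (5, 5, 5, 7): truth gives -6; bid 7 gives -1 > -6. Violating.
Others bid (5, 5, 6, 7): truth gives -6; bid 7 gives -1 > -6. Violating.
Others bid (5, 5, 7, 5): truth gives -6; bid 7 gives -1 > -6. Violating.
Others bid (5, 5, 7, 6): truth gives -6; bid 7 gives -1 > -6. Violating.
Others bid (5, 5, 5, 5): truth gives 0; no alternative beats it.
Others bid (5, 5, 5, 6): truth gives 0; no alternative beats it.
(Checking all 81 profiles: 73 have a profitable deviation, 8 do not.)

73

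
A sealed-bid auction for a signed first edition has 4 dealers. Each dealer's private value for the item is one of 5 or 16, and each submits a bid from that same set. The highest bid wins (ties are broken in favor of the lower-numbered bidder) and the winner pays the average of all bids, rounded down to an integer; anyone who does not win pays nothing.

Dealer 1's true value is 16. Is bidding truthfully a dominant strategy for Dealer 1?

No

Consider the case where Dealer 2 bids 5, Dealer 3 bids 5 and Dealer 4 bids 5.
Truthful bid 16: wins, pays 7, utility 16 - 7 = 9.
Bid 5 instead: wins, pays 5, utility 16 - 5 = 11.
Since 11 > 9, bidding 5 is strictly better here, so truthful bidding is not dominant.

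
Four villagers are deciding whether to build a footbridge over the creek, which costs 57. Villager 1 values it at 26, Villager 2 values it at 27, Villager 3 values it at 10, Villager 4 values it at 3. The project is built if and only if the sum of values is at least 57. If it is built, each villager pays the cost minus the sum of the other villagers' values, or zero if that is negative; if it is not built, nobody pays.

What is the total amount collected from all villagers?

36

Total value 66 ≥ cost 57, so it is built.
Villager 1: others sum to 40; max(0, 57 - 40) = 17.
Villager 2: others sum to 39; max(0, 57 - 39) = 18.
Villager 3: others sum to 56; max(0, 57 - 56) = 1.
Villager 4: others sum to 63; max(0, 57 - 63) = 0.
Total collected = 17 + 18 + 1 + 0 = 36.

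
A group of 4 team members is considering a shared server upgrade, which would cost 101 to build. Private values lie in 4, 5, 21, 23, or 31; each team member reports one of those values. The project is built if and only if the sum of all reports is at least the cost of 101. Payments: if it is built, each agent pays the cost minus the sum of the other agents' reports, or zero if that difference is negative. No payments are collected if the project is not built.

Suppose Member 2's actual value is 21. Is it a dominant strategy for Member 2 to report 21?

Check each profile of the others' reports and compare truth against every alternative report.
Others report (31, 31, 31): truth gives 13, best alternative gives 13.
Others report (23, 31, 31): truth gives 5, best alternative gives 5.
Others report (31, 23, 31): truth gives 5, best alternative gives 5.
Others report (31, 31, 23): truth gives 5, best alternative gives 5.
Others report (21, 31, 31): truth gives 3, best alternative gives 3.
Others report (31, 21, 31): truth gives 3, best alternative gives 3.
(Remaining 119 profiles checked similarly; truth is weakly best in each.)
In every case the truthful report is at least as good as any alternative, so it is a dominant strategy.

Yes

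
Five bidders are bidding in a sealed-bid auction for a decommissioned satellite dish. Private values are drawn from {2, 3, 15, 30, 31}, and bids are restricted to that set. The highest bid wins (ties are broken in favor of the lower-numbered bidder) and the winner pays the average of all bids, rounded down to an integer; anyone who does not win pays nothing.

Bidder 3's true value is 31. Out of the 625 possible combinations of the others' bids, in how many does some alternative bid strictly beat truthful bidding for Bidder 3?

Others bid (2, 2, 2, 2): truth gives 24; bid 3 gives 29 > 24. Violating.
Others bid (2, 2, 2, 3): truth gives 23; bid 3 gives 29 > 23. Violating.
Others bid (2, 2, 2, 15): truth gives 21; bid 15 gives 24 > 21. Violating.
Others bid (2, 2, 3, 2): truth gives 23; bid 3 gives 29 > 23. Violating.
Others bid (2, 2, 2, 30): truth gives 18; no alternative beats it.
Others bid (2, 2, 2, 31): truth gives 18; no alternative beats it.
(Checking all 625 profiles: 52 have a profitable deviation, 573 do not.)

52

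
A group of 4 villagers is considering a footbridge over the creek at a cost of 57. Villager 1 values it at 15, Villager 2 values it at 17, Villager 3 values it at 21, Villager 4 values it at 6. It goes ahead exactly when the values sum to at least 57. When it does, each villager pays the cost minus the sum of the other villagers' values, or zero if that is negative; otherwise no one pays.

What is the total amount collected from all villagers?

51

Total value 59 ≥ cost 57, so it is built.
Villager 1: others sum to 44; max(0, 57 - 44) = 13.
Villager 2: others sum to 42; max(0, 57 - 42) = 15.
Villager 3: others sum to 38; max(0, 57 - 38) = 19.
Villager 4: others sum to 53; max(0, 57 - 53) = 4.
Total collected = 13 + 15 + 19 + 4 = 51.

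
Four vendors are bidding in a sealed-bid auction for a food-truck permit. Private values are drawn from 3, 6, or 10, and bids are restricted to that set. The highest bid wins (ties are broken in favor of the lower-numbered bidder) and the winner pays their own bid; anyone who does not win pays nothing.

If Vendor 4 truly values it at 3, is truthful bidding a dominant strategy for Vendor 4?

Check each profile of the others' bids and compare truth against every alternative bid.
Others bid (3, 3, 3): truth gives 0, best alternative gives -3.
Others bid (3, 3, 6): truth gives 0, best alternative gives 0.
Others bid (3, 3, 10): truth gives 0, best alternative gives 0.
Others bid (3, 6, 3): truth gives 0, best alternative gives 0.
Others bid (3, 6, 6): truth gives 0, best alternative gives 0.
Others bid (3, 6, 10): truth gives 0, best alternative gives 0.
(Remaining 21 profiles checked similarly; truth is weakly best in each.)
In every case the truthful bid is at least as good as any alternative, so it is a dominant strategy.

Yes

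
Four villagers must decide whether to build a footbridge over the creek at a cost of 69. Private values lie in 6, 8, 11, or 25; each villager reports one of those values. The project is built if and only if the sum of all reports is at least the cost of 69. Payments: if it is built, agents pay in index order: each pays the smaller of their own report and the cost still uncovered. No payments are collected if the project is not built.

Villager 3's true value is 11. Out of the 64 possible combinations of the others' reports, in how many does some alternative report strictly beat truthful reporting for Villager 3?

4

Others report (11, 25, 25): truth gives 0; report 8 gives 3 > 0. Violating.
Others report (25, 11, 25): truth gives 0; report 8 gives 3 > 0. Violating.
Others report (25, 25, 11): truth gives 0; report 8 gives 3 > 0. Violating.
Others report (25, 25, 25): truth gives 0; report 6 gives 5 > 0. Violating.
Others report (6, 6, 6): truth gives 0; no alternative beats it.
Others report (6, 6, 8): truth gives 0; no alternative beats it.
(Checking all 64 profiles: 4 have a profitable deviation, 60 do not.)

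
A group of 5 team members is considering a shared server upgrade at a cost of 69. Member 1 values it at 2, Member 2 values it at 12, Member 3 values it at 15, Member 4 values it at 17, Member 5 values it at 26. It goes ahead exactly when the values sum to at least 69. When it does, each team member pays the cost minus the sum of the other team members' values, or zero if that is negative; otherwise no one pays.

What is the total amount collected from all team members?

58

Total value 72 ≥ cost 69, so it is built.
Member 1: others sum to 70; max(0, 69 - 70) = 0.
Member 2: others sum to 60; max(0, 69 - 60) = 9.
Member 3: others sum to 57; max(0, 69 - 57) = 12.
Member 4: others sum to 55; max(0, 69 - 55) = 14.
Member 5: others sum to 46; max(0, 69 - 46) = 23.
Total collected = 0 + 9 + 12 + 14 + 23 = 58.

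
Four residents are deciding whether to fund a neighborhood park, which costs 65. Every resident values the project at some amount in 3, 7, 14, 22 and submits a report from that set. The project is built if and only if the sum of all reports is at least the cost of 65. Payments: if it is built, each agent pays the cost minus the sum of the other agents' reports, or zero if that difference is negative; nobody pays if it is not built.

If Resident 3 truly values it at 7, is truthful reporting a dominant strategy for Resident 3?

Check each profile of the others' reports and compare truth against every alternative report.
Others report (22, 22, 22): truth gives 7, best alternative gives 7.
Others report (3, 3, 3): truth gives 0, best alternative gives 0.
Others report (3, 3, 7): truth gives 0, best alternative gives 0.
Others report (3, 3, 14): truth gives 0, best alternative gives 0.
Others report (3, 3, 22): truth gives 0, best alternative gives 0.
Others report (3, 7, 3): truth gives 0, best alternative gives 0.
(Remaining 58 profiles checked similarly; truth is weakly best in each.)
In every case the truthful report is at least as good as any alternative, so it is a dominant strategy.

Yes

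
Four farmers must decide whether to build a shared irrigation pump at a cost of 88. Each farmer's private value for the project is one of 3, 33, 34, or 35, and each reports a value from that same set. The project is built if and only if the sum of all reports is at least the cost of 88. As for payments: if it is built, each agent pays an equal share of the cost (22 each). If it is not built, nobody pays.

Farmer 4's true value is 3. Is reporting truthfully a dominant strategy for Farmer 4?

Check each profile of the others' reports and compare truth against every alternative report.
Others report (3, 33, 33): truth gives 0, best alternative gives -19.
Others report (3, 33, 34): truth gives 0, best alternative gives -19.
Others report (3, 33, 35): truth gives 0, best alternative gives -19.
Others report (3, 34, 33): truth gives 0, best alternative gives -19.
Others report (3, 34, 34): truth gives 0, best alternative gives -19.
Others report (3, 34, 35): truth gives 0, best alternative gives -19.
(Remaining 58 profiles checked similarly; truth is weakly best in each.)
In every case the truthful report is at least as good as any alternative, so it is a dominant strategy.

Yes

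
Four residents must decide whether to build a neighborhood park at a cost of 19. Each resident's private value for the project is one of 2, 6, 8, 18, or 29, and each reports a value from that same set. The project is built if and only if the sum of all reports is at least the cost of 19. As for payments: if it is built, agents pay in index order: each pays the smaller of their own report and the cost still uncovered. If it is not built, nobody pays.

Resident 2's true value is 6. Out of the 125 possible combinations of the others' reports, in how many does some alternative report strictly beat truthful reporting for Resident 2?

Others report (2, 2, 18): truth gives 0; report 2 gives 4 > 0. Violating.
Others report (2, 2, 29): truth gives 0; report 2 gives 4 > 0. Violating.
Others report (2, 6, 18): truth gives 0; report 2 gives 4 > 0. Violating.
Others report (2, 6, 29): truth gives 0; report 2 gives 4 > 0. Violating.
Others report (2, 2, 2): truth gives 0; no alternative beats it.
Others report (2, 2, 6): truth gives 0; no alternative beats it.
(Checking all 125 profiles: 59 have a profitable deviation, 66 do not.)

59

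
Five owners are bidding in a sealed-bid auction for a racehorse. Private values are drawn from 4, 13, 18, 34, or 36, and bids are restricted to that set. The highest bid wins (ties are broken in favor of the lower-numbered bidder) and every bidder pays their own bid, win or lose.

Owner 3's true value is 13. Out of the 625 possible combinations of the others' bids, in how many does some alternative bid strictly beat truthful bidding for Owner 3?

621

Others bid (4, 4, 4, 18): truth gives -13; bid 4 gives -4 > -13. Violating.
Others bid (4, 4, 4, 34): truth gives -13; bid 4 gives -4 > -13. Violating.
Others bid (4, 4, 4, 36): truth gives -13; bid 4 gives -4 > -13. Violating.
Others bid (4, 4, 13, 18): truth gives -13; bid 4 gives -4 > -13. Violating.
Others bid (4, 4, 4, 4): truth gives 0; no alternative beats it.
Others bid (4, 4, 4, 13): truth gives 0; no alternative beats it.
(Checking all 625 profiles: 621 have a profitable deviation, 4 do not.)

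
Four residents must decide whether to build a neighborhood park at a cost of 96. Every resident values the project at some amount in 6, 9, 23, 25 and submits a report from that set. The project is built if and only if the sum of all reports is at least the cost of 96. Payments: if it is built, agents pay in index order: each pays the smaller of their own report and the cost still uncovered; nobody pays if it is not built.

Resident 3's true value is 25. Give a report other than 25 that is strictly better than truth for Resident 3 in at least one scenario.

Suppose Resident 1 reports 23, Resident 2 reports 25 and Resident 4 reports 25.
Report 25: project built, pays 25, utility 25 - 25 = 0.
Report 23: project built, pays 23, utility 25 - 23 = 2.
So reporting 23 beats truth here (2 > 0).

23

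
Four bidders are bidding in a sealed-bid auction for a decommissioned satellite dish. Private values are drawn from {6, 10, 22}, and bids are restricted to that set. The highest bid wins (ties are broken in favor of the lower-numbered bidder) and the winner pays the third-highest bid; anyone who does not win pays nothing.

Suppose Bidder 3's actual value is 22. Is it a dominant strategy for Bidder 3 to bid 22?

Check each profile of the others' bids and compare truth against every alternative bid.
Others bid (6, 6, 22): truth gives 16, best alternative gives 0.
Others bid (6, 10, 6): truth gives 16, best alternative gives 0.
Others bid (10, 6, 6): truth gives 16, best alternative gives 0.
Others bid (6, 10, 10): truth gives 12, best alternative gives 0.
Others bid (6, 10, 22): truth gives 12, best alternative gives 0.
Others bid (10, 6, 10): truth gives 12, best alternative gives 0.
(Remaining 21 profiles checked similarly; truth is weakly best in each.)
In every case the truthful bid is at least as good as any alternative, so it is a dominant strategy.

Yes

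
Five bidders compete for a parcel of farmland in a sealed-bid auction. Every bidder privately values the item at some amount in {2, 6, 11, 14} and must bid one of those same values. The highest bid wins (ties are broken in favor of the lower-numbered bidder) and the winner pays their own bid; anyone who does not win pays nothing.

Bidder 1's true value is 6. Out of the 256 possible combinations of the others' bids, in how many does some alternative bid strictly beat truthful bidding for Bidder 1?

Others bid (2, 2, 2, 2): truth gives 0; bid 2 gives 4 > 0. Violating.
Others bid (2, 2, 2, 6): truth gives 0; no alternative beats it.
Others bid (2, 2, 2, 11): truth gives 0; no alternative beats it.
(Checking all 256 profiles: 1 has a profitable deviation, 255 do not.)

1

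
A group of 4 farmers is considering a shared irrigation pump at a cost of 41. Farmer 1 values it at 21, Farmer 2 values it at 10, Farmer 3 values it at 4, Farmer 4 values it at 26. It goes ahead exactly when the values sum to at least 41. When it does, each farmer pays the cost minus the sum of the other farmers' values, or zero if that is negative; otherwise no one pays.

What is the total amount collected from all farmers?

7

Total value 61 ≥ cost 41, so it is built.
Farmer 1: others sum to 40; max(0, 41 - 40) = 1.
Farmer 2: others sum to 51; max(0, 41 - 51) = 0.
Farmer 3: others sum to 57; max(0, 41 - 57) = 0.
Farmer 4: others sum to 35; max(0, 41 - 35) = 6.
Total collected = 1 + 0 + 0 + 6 = 7.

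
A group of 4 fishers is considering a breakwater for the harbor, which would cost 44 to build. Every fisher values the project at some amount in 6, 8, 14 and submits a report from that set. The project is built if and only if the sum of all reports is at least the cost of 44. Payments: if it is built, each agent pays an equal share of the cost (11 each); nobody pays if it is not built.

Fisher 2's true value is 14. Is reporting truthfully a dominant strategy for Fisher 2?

Yes

Check each profile of the others' reports and compare truth against every alternative report.
Others report (6, 14, 14): truth gives 3, best alternative gives 0.
Others report (8, 8, 14): truth gives 3, best alternative gives 0.
Others report (8, 14, 8): truth gives 3, best alternative gives 0.
Others report (14, 6, 14): truth gives 3, best alternative gives 0.
Others report (14, 8, 8): truth gives 3, best alternative gives 0.
Others report (14, 14, 6): truth gives 3, best alternative gives 0.
(Remaining 21 profiles checked similarly; truth is weakly best in each.)
In every case the truthful report is at least as good as any alternative, so it is a dominant strategy.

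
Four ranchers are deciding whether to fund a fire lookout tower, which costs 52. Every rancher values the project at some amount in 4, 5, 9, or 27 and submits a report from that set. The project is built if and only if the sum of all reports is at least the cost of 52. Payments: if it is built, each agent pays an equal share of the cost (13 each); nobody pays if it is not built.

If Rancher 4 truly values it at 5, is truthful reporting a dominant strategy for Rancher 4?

Check each profile of the others' reports and compare truth against every alternative report.
Others report (4, 27, 27): truth gives -8, best alternative gives -8.
Others report (5, 27, 27): truth gives -8, best alternative gives -8.
Others report (9, 27, 27): truth gives -8, best alternative gives -8.
Others report (27, 4, 27): truth gives -8, best alternative gives -8.
Others report (27, 5, 27): truth gives -8, best alternative gives -8.
Others report (27, 9, 27): truth gives -8, best alternative gives -8.
(Remaining 58 profiles checked similarly; truth is weakly best in each.)
In every case the truthful report is at least as good as any alternative, so it is a dominant strategy.

Yes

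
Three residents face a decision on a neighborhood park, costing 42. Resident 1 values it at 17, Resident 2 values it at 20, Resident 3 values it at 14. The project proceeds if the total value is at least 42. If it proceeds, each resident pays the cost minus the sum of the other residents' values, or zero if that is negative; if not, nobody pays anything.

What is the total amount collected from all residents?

24

Total value 51 ≥ cost 42, so it is built.
Resident 1: others sum to 34; max(0, 42 - 34) = 8.
Resident 2: others sum to 31; max(0, 42 - 31) = 11.
Resident 3: others sum to 37; max(0, 42 - 37) = 5.
Total collected = 8 + 11 + 5 = 24.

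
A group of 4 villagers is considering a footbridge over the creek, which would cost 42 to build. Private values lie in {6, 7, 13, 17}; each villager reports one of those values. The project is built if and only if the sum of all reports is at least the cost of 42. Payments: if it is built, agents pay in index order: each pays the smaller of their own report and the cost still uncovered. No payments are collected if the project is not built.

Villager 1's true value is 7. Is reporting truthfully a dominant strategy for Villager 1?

Consider the case where Villager 2 reports 6, Villager 3 reports 13 and Villager 4 reports 17.
Truthful report 7: project built, pays 7, utility 7 - 7 = 0.
Report 6 instead: project built, pays 6, utility 7 - 6 = 1.
Since 1 > 0, reporting 6 is strictly better here, so truthful reporting is not dominant.

No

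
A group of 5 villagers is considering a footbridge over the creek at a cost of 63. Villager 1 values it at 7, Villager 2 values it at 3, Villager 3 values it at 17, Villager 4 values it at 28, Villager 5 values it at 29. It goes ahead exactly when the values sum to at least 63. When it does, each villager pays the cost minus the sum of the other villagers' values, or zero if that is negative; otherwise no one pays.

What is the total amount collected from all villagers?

Total value 84 ≥ cost 63, so it is built.
Villager 1: others sum to 77; max(0, 63 - 77) = 0.
Villager 2: others sum to 81; max(0, 63 - 81) = 0.
Villager 3: others sum to 67; max(0, 63 - 67) = 0.
Villager 4: others sum to 56; max(0, 63 - 56) = 7.
Villager 5: others sum to 55; max(0, 63 - 55) = 8.
Total collected = 0 + 0 + 0 + 7 + 8 = 15.

15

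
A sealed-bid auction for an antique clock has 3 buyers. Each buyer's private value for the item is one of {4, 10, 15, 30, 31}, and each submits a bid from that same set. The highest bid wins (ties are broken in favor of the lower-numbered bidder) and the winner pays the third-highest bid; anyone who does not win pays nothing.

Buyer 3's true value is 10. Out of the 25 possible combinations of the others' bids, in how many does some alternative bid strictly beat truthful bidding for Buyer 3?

Others bid (4, 10): truth gives 0; bid 15 gives 6 > 0. Violating.
Others bid (4, 15): truth gives 0; bid 30 gives 6 > 0. Violating.
Others bid (4, 30): truth gives 0; bid 31 gives 6 > 0. Violating.
Others bid (10, 4): truth gives 0; bid 15 gives 6 > 0. Violating.
Others bid (4, 4): truth gives 6; no alternative beats it.
Others bid (4, 31): truth gives 0; no alternative beats it.
(Checking all 25 profiles: 6 have a profitable deviation, 19 do not.)

6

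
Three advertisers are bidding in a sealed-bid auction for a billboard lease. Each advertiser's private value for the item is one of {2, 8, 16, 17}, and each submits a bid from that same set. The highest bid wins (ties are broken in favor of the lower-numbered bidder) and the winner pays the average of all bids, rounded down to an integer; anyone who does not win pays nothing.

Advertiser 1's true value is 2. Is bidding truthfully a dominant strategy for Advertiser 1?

Check each profile of the others' bids and compare truth against every alternative bid.
Others bid (8, 8): truth gives 0, best alternative gives -6.
Others bid (2, 8): truth gives 0, best alternative gives -4.
Others bid (8, 2): truth gives 0, best alternative gives -4.
Others bid (2, 2): truth gives 0, best alternative gives -2.
Others bid (2, 16): truth gives 0, best alternative gives 0.
Others bid (2, 17): truth gives 0, best alternative gives 0.
(Remaining 10 profiles checked similarly; truth is weakly best in each.)
In every case the truthful bid is at least as good as any alternative, so it is a dominant strategy.

Yes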